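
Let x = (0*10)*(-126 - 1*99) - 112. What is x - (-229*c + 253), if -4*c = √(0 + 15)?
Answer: -365 - 229*√15/4 ≈ -586.73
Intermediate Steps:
c = -√15/4 (c = -√(0 + 15)/4 = -√15/4 ≈ -0.96825)
x = -112 (x = 0*(-126 - 99) - 112 = 0*(-225) - 112 = 0 - 112 = -112)
x - (-229*c + 253) = -112 - (-(-229)*√15/4 + 253) = -112 - (229*√15/4 + 253) = -112 - (253 + 229*√15/4) = -112 + (-253 - 229*√15/4) = -365 - 229*√15/4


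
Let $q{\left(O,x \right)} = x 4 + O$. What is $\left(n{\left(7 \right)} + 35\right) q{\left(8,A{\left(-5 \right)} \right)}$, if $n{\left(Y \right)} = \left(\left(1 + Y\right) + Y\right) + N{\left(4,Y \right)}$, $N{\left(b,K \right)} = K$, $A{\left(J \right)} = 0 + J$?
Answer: $-684$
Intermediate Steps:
$A{\left(J \right)} = J$
$q{\left(O,x \right)} = O + 4 x$ ($q{\left(O,x \right)} = 4 x + O = O + 4 x$)
$n{\left(Y \right)} = 1 + 3 Y$ ($n{\left(Y \right)} = \left(\left(1 + Y\right) + Y\right) + Y = \left(1 + 2 Y\right) + Y = 1 + 3 Y$)
$\left(n{\left(7 \right)} + 35\right) q{\left(8,A{\left(-5 \right)} \right)} = \left(\left(1 + 3 \cdot 7\right) + 35\right) \left(8 + 4 \left(-5\right)\right) = \left(\left(1 + 21\right) + 35\right) \left(8 - 20\right) = \left(22 + 35\right) \left(-12\right) = 57 \left(-12\right) = -684$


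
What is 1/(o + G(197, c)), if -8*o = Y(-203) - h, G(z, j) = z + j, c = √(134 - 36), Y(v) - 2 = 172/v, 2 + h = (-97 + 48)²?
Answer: 1310066184/650491906633 - 18461632*√2/650491906633 ≈ 0.0019738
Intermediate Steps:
h = 2399 (h = -2 + (-97 + 48)² = -2 + (-49)² = -2 + 2401 = 2399)
Y(v) = 2 + 172/v
c = 7*√2 (c = √98 = 7*√2 ≈ 9.8995)
G(z, j) = j + z
o = 486763/1624 (o = -((2 + 172/(-203)) - 1*2399)/8 = -((2 + 172*(-1/203)) - 2399)/8 = -((2 - 172/203) - 2399)/8 = -(234/203 - 2399)/8 = -⅛*(-486763/203) = 486763/1624 ≈ 299.73)
1/(o + G(197, c)) = 1/(486763/1624 + (7*√2 + 197)) = 1/(486763/1624 + (197 + 7*√2)) = 1/(806691/1624 + 7*√2)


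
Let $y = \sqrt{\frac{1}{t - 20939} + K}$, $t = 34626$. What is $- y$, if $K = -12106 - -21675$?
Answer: $- \frac{2 \sqrt{448149690762}}{13687} \approx -97.821$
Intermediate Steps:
$K = 9569$ ($K = -12106 + 21675 = 9569$)
$y = \frac{2 \sqrt{448149690762}}{13687}$ ($y = \sqrt{\frac{1}{34626 - 20939} + 9569} = \sqrt{\frac{1}{13687} + 9569} = \sqrt{\frac{130970904}{13687}} = \frac{2 \sqrt{448149690762}}{13687} \approx 97.821$)
$- y = - \frac{2 \sqrt{448149690762}}{13687}$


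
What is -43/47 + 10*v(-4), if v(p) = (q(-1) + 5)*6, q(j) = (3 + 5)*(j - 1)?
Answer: -31063/47 ≈ -660.92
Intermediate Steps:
q(j) = -8 + 8*j (q(j) = 8*(-1 + j) = -8 + 8*j)
v(p) = -66 (v(p) = ((-8 + 8*(-1)) + 5)*6 = ((-8 - 8) + 5)*6 = (-16 + 5)*6 = -11*6 = -66)
-43/47 + 10*v(-4) = -43/47 + 10*(-66) = -43*1/47 - 660 = -43/47 - 660 = -31063/47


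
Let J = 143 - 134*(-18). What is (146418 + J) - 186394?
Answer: -37421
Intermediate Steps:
J = 2555 (J = 143 + 2412 = 2555)
(146418 + J) - 186394 = (146418 + 2555) - 186394 = 148973 - 186394 = -37421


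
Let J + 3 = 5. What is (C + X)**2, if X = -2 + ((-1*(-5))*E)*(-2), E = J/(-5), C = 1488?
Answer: 2220100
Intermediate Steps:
J = 2 (J = -3 + 5 = 2)
E = -2/5 (E = 2/(-5) = 2*(-1/5) = -2/5 ≈ -0.40000)
X = 2 (X = -2 + (-1*(-5)*(-2/5))*(-2) = -2 + (5*(-2/5))*(-2) = -2 - 2*(-2) = -2 + 4 = 2)
(C + X)**2 = (1488 + 2)**2 = 1490**2 = 2220100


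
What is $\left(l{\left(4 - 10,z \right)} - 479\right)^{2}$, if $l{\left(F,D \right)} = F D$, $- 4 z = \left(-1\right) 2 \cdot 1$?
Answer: $232324$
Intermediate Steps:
$z = \frac{1}{2}$ ($z = - \frac{\left(-1\right) 2 \cdot 1}{4} = - \frac{\left(-2\right) 1}{4} = \left(- \frac{1}{4}\right) \left(-2\right) = \frac{1}{2} \approx 0.5$)
$l{\left(F,D \right)} = D F$
$\left(l{\left(4 - 10,z \right)} - 479\right)^{2} = \left(\frac{4 - 10}{2} - 479\right)^{2} = \left(\frac{1}{2} \left(-6\right) - 479\right)^{2} = \left(-3 - 479\right)^{2} = \left(-482\right)^{2} = 232324$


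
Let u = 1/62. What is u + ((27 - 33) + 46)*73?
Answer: 181041/62 ≈ 2920.0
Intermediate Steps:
u = 1/62 ≈ 0.016129
u + ((27 - 33) + 46)*73 = 1/62 + ((27 - 33) + 46)*73 = 1/62 + (-6 + 46)*73 = 1/62 + 40*73 = 1/62 + 2920 = 181041/62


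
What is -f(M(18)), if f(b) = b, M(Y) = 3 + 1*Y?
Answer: -21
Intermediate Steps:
M(Y) = 3 + Y
-f(M(18)) = -(3 + 18) = -1*21 = -21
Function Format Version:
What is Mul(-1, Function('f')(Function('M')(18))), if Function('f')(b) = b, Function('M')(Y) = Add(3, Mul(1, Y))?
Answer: -21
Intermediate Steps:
Function('M')(Y) = Add(3, Y)
Mul(-1, Function('f')(Function('M')(18))) = Mul(-1, Add(3, 18)) = Mul(-1, 21) = -21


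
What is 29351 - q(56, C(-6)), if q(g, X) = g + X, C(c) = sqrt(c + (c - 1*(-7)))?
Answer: 29295 - I*sqrt(5) ≈ 29295.0 - 2.2361*I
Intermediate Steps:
C(c) = sqrt(7 + 2*c) (C(c) = sqrt(c + (c + 7)) = sqrt(c + (7 + c)) = sqrt(7 + 2*c))
q(g, X) = X + g
29351 - q(56, C(-6)) = 29351 - (sqrt(7 + 2*(-6)) + 56) = 29351 - (sqrt(7 - 12) + 56) = 29351 - (sqrt(-5) + 56) = 29351 - (I*sqrt(5) + 56) = 29351 - (56 + I*sqrt(5)) = 29351 + (-56 - I*sqrt(5)) = 29295 - I*sqrt(5)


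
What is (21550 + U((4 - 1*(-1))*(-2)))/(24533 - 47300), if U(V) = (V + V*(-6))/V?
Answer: -21545/22767 ≈ -0.94633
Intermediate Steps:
U(V) = -5 (U(V) = (V - 6*V)/V = (-5*V)/V = -5)
(21550 + U((4 - 1*(-1))*(-2)))/(24533 - 47300) = (21550 - 5)/(24533 - 47300) = 21545/(-22767) = 21545*(-1/22767) = -21545/22767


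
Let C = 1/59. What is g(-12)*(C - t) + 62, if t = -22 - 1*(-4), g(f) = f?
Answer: -9098/59 ≈ -154.20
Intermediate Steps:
t = -18 (t = -22 + 4 = -18)
C = 1/59 ≈ 0.016949
g(-12)*(C - t) + 62 = -12*(1/59 - 1*(-18)) + 62 = -12*(1/59 + 18) + 62 = -12*1063/59 + 62 = -12756/59 + 62 = -9098/59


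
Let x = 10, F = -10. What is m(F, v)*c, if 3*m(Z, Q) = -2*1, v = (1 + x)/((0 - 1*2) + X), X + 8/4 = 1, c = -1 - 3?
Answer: 8/3 ≈ 2.6667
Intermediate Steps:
c = -4
X = -1 (X = -2 + 1 = -1)
v = -11/3 (v = (1 + 10)/((0 - 1*2) - 1) = 11/((0 - 2) - 1) = 11/(-2 - 1) = 11/(-3) = 11*(-⅓) = -11/3 ≈ -3.6667)
m(Z, Q) = -⅔ (m(Z, Q) = (-2*1)/3 = (⅓)*(-2) = -⅔)
m(F, v)*c = -⅔*(-4) = 8/3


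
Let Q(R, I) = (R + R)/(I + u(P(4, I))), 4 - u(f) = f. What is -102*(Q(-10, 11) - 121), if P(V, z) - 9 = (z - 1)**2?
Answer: 579054/47 ≈ 12320.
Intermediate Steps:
P(V, z) = 9 + (-1 + z)**2 (P(V, z) = 9 + (z - 1)**2 = 9 + (-1 + z)**2)
u(f) = 4 - f
Q(R, I) = 2*R/(-5 + I - (-1 + I)**2) (Q(R, I) = (R + R)/(I + (4 - (9 + (-1 + I)**2))) = (2*R)/(I + (4 + (-9 - (-1 + I)**2))) = (2*R)/(I + (-5 - (-1 + I)**2)) = (2*R)/(-5 + I - (-1 + I)**2) = 2*R/(-5 + I - (-1 + I)**2))
-102*(Q(-10, 11) - 121) = -102*(-2*(-10)/(5 + (-1 + 11)**2 - 1*11) - 121) = -102*(-2*(-10)/(5 + 10**2 - 11) - 121) = -102*(-2*(-10)/(5 + 100 - 11) - 121) = -102*(-2*(-10)/94 - 121) = -102*(-2*(-10)*1/94 - 121) = -102*(10/47 - 121) = -102*(-5677/47) = 579054/47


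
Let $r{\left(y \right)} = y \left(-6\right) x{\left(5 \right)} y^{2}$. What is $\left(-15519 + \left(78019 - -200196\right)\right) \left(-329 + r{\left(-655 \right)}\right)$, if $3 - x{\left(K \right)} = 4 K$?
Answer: $-7529697631460984$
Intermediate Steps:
$x{\left(K \right)} = 3 - 4 K$
$r{\left(y \right)} = 102 y^{3}$ ($r{\left(y \right)} = y \left(-6\right) \left(3 - 20\right) y^{2} = - 6 y \left(3 - 20\right) y^{2} = - 6 y \left(-17\right) y^{2} = 102 y y^{2} = 102 y^{3}$)
$\left(-15519 + \left(78019 - -200196\right)\right) \left(-329 + r{\left(-655 \right)}\right) = \left(-15519 + \left(78019 - -200196\right)\right) \left(-329 + 102 \left(-655\right)^{3}\right) = \left(-15519 + \left(78019 + 200196\right)\right) \left(-329 + 102 \left(-281011375\right)\right) = \left(-15519 + 278215\right) \left(-329 - 28663160250\right) = 262696 \left(-28663160579\right) = -7529697631460984$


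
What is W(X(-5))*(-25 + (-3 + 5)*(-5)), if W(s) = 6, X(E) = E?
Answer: -210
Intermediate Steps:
W(X(-5))*(-25 + (-3 + 5)*(-5)) = 6*(-25 + (-3 + 5)*(-5)) = 6*(-25 + 2*(-5)) = 6*(-25 - 10) = 6*(-35) = -210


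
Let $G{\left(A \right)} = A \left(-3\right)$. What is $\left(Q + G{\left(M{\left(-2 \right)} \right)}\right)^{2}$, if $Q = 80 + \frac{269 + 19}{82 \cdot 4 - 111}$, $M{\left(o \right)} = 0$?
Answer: $\frac{311451904}{47089} \approx 6614.1$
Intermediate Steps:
$G{\left(A \right)} = - 3 A$
$Q = \frac{17648}{217}$ ($Q = 80 + \frac{288}{328 - 111} = 80 + \frac{288}{217} = \frac{17648}{217} \approx 81.327$)
$\left(Q + G{\left(M{\left(-2 \right)} \right)}\right)^{2} = \left(\frac{17648}{217} - 0\right)^{2} = \left(\frac{17648}{217} + 0\right)^{2} = \left(\frac{17648}{217}\right)^{2} = \frac{311451904}{47089}$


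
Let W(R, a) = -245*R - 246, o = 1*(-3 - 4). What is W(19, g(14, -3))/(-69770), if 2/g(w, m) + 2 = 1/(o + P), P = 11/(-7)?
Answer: 4901/69770 ≈ 0.070245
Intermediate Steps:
P = -11/7 (P = 11*(-1/7) = -11/7 ≈ -1.5714)
o = -7 (o = 1*(-7) = -7)
g(w, m) = -120/127 (g(w, m) = 2/(-2 + 1/(-7 - 11/7)) = 2/(-2 + 1/(-60/7)) = 2/(-2 - 7/60) = 2/(-127/60) = 2*(-60/127) = -120/127)
W(R, a) = -246 - 245*R
W(19, g(14, -3))/(-69770) = (-246 - 245*19)/(-69770) = (-246 - 4655)*(-1/69770) = -4901*(-1/69770) = 4901/69770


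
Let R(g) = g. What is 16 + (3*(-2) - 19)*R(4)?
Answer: -84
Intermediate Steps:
16 + (3*(-2) - 19)*R(4) = 16 + (3*(-2) - 19)*4 = 16 + (-6 - 19)*4 = 16 - 25*4 = 16 - 100 = -84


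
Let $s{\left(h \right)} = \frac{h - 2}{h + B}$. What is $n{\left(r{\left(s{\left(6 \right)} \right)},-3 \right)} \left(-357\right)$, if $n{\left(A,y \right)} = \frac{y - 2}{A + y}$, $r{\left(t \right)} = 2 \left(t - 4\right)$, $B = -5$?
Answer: $-595$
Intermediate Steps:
$s{\left(h \right)} = \frac{-2 + h}{-5 + h}$ ($s{\left(h \right)} = \frac{h - 2}{h - 5} = \frac{-2 + h}{-5 + h}$)
$r{\left(t \right)} = -8 + 2 t$ ($r{\left(t \right)} = 2 \left(-4 + t\right) = -8 + 2 t$)
$n{\left(A,y \right)} = \frac{-2 + y}{A + y}$
$n{\left(r{\left(s{\left(6 \right)} \right)},-3 \right)} \left(-357\right) = \frac{-2 - 3}{\left(-8 + 2 \frac{-2 + 6}{-5 + 6}\right) - 3} \left(-357\right) = \frac{1}{\left(-8 + 2 \cdot 1^{-1} \cdot 4\right) - 3} \left(-5\right) \left(-357\right) = \frac{1}{\left(-8 + 2 \cdot 1 \cdot 4\right) - 3} \left(-5\right) \left(-357\right) = \frac{1}{\left(-8 + 2 \cdot 4\right) - 3} \left(-5\right) \left(-357\right) = \frac{1}{\left(-8 + 8\right) - 3} \left(-5\right) \left(-357\right) = \frac{1}{0 - 3} \left(-5\right) \left(-357\right) = \frac{1}{-3} \left(-5\right) \left(-357\right) = \left(- \frac{1}{3}\right) \left(-5\right) \left(-357\right) = \frac{5}{3} \left(-357\right) = -595$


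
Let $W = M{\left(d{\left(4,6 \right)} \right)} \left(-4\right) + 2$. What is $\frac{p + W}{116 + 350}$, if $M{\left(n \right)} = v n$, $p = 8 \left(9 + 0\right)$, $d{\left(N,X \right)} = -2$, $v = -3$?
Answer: $\frac{25}{233} \approx 0.1073$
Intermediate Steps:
$p = 72$ ($p = 8 \cdot 9 = 72$)
$M{\left(n \right)} = - 3 n$
$W = -22$ ($W = \left(-3\right) \left(-2\right) \left(-4\right) + 2 = 6 \left(-4\right) + 2 = -24 + 2 = -22$)
$\frac{p + W}{116 + 350} = \frac{72 - 22}{116 + 350} = \frac{50}{466} = 50 \cdot \frac{1}{466} = \frac{25}{233}$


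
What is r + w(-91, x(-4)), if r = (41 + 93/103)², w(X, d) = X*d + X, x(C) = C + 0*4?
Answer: 21524113/10609 ≈ 2028.9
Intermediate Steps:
x(C) = C (x(C) = C + 0 = C)
w(X, d) = X + X*d
r = 18627856/10609 (r = (41 + 93*(1/103))² = (41 + 93/103)² = (4316/103)² = 18627856/10609 ≈ 1755.9)
r + w(-91, x(-4)) = 18627856/10609 - 91*(1 - 4) = 18627856/10609 - 91*(-3) = 18627856/10609 + 273 = 21524113/10609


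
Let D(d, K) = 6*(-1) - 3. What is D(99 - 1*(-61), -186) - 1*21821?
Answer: -21830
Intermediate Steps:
D(d, K) = -9 (D(d, K) = -6 - 3 = -9)
D(99 - 1*(-61), -186) - 1*21821 = -9 - 1*21821 = -9 - 21821 = -21830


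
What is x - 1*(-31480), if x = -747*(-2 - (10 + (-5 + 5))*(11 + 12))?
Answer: 204784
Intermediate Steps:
x = 173304 (x = -747*(-2 - (10 + 0)*23) = -747*(-2 - 10*23) = -747*(-2 - 1*230) = -747*(-2 - 230) = -747*(-232) = 173304)
x - 1*(-31480) = 173304 - 1*(-31480) = 173304 + 31480 = 204784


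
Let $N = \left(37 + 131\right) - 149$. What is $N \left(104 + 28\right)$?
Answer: $2508$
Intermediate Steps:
$N = 19$ ($N = 168 - 149 = 19$)
$N \left(104 + 28\right) = 19 \left(104 + 28\right) = 19 \cdot 132 = 2508$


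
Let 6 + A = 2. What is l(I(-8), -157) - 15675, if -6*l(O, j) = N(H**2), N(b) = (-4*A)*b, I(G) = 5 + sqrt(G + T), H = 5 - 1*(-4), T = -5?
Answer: -15891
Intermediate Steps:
A = -4 (A = -6 + 2 = -4)
H = 9 (H = 5 + 4 = 9)
I(G) = 5 + sqrt(-5 + G) (I(G) = 5 + sqrt(G - 5) = 5 + sqrt(-5 + G))
N(b) = 16*b (N(b) = (-4*(-4))*b = 16*b)
l(O, j) = -216 (l(O, j) = -8*9**2/3 = -8*81/3 = -1/6*1296 = -216)
l(I(-8), -157) - 15675 = -216 - 15675 = -15891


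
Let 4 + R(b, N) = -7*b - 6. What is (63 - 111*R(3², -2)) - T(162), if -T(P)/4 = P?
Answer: 8814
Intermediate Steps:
T(P) = -4*P
R(b, N) = -10 - 7*b (R(b, N) = -4 + (-7*b - 6) = -4 + (-6 - 7*b) = -10 - 7*b)
(63 - 111*R(3², -2)) - T(162) = (63 - 111*(-10 - 7*3²)) - (-4)*162 = (63 - 111*(-10 - 7*9)) - 1*(-648) = (63 - 111*(-10 - 63)) + 648 = (63 - 111*(-73)) + 648 = (63 + 8103) + 648 = 8166 + 648 = 8814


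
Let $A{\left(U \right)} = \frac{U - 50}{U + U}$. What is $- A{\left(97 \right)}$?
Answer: $- \frac{47}{194} \approx -0.24227$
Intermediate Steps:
$A{\left(U \right)} = \frac{-50 + U}{2 U}$
$- A{\left(97 \right)} = - \frac{-50 + 97}{2 \cdot 97} = - \frac{47}{2 \cdot 97} = \left(-1\right) \frac{47}{194} = - \frac{47}{194}$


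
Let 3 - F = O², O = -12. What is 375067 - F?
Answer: 375208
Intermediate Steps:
F = -141 (F = 3 - 1*(-12)² = 3 - 1*144 = 3 - 144 = -141)
375067 - F = 375067 - 1*(-141) = 375067 + 141 = 375208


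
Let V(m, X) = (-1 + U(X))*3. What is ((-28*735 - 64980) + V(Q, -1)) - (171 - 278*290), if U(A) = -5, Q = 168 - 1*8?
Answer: -5129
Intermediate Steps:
Q = 160 (Q = 168 - 8 = 160)
V(m, X) = -18 (V(m, X) = (-1 - 5)*3 = -6*3 = -18)
((-28*735 - 64980) + V(Q, -1)) - (171 - 278*290) = ((-28*735 - 64980) - 18) - (171 - 278*290) = ((-20580 - 64980) - 18) - (171 - 80620) = (-85560 - 18) - 1*(-80449) = -85578 + 80449 = -5129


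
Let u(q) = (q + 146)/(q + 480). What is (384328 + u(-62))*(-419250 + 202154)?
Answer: -1585286187184/19 ≈ -8.3436e+10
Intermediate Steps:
u(q) = (146 + q)/(480 + q)
(384328 + u(-62))*(-419250 + 202154) = (384328 + (146 - 62)/(480 - 62))*(-419250 + 202154) = (384328 + 84/418)*(-217096) = (384328 + (1/418)*84)*(-217096) = (384328 + 42/209)*(-217096) = (80324594/209)*(-217096) = -1585286187184/19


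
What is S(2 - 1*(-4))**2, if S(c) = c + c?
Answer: 144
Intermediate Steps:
S(c) = 2*c
S(2 - 1*(-4))**2 = (2*(2 - 1*(-4)))**2 = (2*(2 + 4))**2 = (2*6)**2 = 12**2 = 144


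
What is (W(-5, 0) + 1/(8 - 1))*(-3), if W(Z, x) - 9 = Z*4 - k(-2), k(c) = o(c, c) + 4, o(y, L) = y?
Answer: 270/7 ≈ 38.571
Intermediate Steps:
k(c) = 4 + c (k(c) = c + 4 = 4 + c)
W(Z, x) = 7 + 4*Z (W(Z, x) = 9 + (Z*4 - (4 - 2)) = 9 + (4*Z - 1*2) = 9 + (4*Z - 2) = 9 + (-2 + 4*Z) = 7 + 4*Z)
(W(-5, 0) + 1/(8 - 1))*(-3) = ((7 + 4*(-5)) + 1/(8 - 1))*(-3) = ((7 - 20) + 1/7)*(-3) = (-13 + ⅐)*(-3) = -90/7*(-3) = 270/7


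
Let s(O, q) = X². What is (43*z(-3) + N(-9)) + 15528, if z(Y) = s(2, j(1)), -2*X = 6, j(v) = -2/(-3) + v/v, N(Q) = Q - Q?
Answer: 15915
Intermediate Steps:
N(Q) = 0
j(v) = 5/3 (j(v) = -2*(-⅓) + 1 = ⅔ + 1 = 5/3)
X = -3 (X = -½*6 = -3)
s(O, q) = 9 (s(O, q) = (-3)² = 9)
z(Y) = 9
(43*z(-3) + N(-9)) + 15528 = (43*9 + 0) + 15528 = (387 + 0) + 15528 = 387 + 15528 = 15915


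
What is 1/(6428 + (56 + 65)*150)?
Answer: 1/24578 ≈ 4.0687e-5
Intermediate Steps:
1/(6428 + (56 + 65)*150) = 1/(6428 + 121*150) = 1/(6428 + 18150) = 1/24578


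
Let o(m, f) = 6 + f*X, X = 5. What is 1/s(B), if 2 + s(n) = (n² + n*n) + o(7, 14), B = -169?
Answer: 1/57196 ≈ 1.7484e-5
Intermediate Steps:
o(m, f) = 6 + 5*f (o(m, f) = 6 + f*5 = 6 + 5*f)
s(n) = 74 + 2*n² (s(n) = -2 + ((n² + n*n) + (6 + 5*14)) = -2 + ((n² + n²) + (6 + 70)) = -2 + (2*n² + 76) = -2 + (76 + 2*n²) = 74 + 2*n²)
1/s(B) = 1/(74 + 2*(-169)²) = 1/(74 + 2*28561) = 1/(74 + 57122) = 1/57196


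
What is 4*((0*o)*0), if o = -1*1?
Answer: 0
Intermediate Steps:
o = -1
4*((0*o)*0) = 4*((0*(-1))*0) = 4*(0*0) = 4*0 = 0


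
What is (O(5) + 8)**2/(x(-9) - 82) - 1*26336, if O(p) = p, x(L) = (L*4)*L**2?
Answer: -78955497/2998 ≈ -26336.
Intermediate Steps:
x(L) = 4*L**3 (x(L) = (4*L)*L**2 = 4*L**3)
(O(5) + 8)**2/(x(-9) - 82) - 1*26336 = (5 + 8)**2/(4*(-9)**3 - 82) - 1*26336 = 13**2/(4*(-729) - 82) - 26336 = 169/(-2916 - 82) - 26336 = 169/(-2998) - 26336 = -1/2998*169 - 26336 = -169/2998 - 26336 = -78955497/2998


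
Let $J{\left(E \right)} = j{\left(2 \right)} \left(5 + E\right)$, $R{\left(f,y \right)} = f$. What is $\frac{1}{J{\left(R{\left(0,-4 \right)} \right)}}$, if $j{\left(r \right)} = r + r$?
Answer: $\frac{1}{20} \approx 0.05$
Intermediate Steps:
$j{\left(r \right)} = 2 r$
$J{\left(E \right)} = 20 + 4 E$ ($J{\left(E \right)} = 2 \cdot 2 \left(5 + E\right) = 4 \left(5 + E\right) = 20 + 4 E$)
$\frac{1}{J{\left(R{\left(0,-4 \right)} \right)}} = \frac{1}{20 + 4 \cdot 0} = \frac{1}{20 + 0} = \frac{1}{20}$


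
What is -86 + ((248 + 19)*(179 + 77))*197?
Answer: 13465258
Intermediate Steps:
-86 + ((248 + 19)*(179 + 77))*197 = -86 + (267*256)*197 = -86 + 68352*197 = -86 + 13465344 = 13465258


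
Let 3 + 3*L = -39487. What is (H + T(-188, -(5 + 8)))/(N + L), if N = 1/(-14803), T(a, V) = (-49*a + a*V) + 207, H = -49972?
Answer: 1692382581/584570473 ≈ 2.8951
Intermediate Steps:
T(a, V) = 207 - 49*a + V*a (T(a, V) = (-49*a + V*a) + 207 = 207 - 49*a + V*a)
L = -39490/3 (L = -1 + (1/3)*(-39487) = -1 - 39487/3 = -39490/3 ≈ -13163.)
N = -1/14803 ≈ -6.7554e-5
(H + T(-188, -(5 + 8)))/(N + L) = (-49972 + (207 - 49*(-188) - (5 + 8)*(-188)))/(-1/14803 - 39490/3) = (-49972 + (207 + 9212 - 1*13*(-188)))/(-584570473/44409) = (-49972 + (207 + 9212 - 13*(-188)))*(-44409/584570473) = (-49972 + (207 + 9212 + 2444))*(-44409/584570473) = (-49972 + 11863)*(-44409/584570473) = -38109*(-44409/584570473) = 1692382581/584570473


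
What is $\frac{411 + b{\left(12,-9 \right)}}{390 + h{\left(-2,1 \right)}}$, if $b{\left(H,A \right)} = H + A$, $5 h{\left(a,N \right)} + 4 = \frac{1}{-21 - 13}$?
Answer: $\frac{70380}{66163} \approx 1.0637$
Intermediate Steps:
$h{\left(a,N \right)} = - \frac{137}{170}$ ($h{\left(a,N \right)} = - \frac{4}{5} + \frac{1}{5 \left(-21 - 13\right)} = - \frac{4}{5} + \frac{1}{5 \left(-34\right)} = - \frac{4}{5} + \frac{1}{5} \left(- \frac{1}{34}\right) = - \frac{4}{5} - \frac{1}{170} = - \frac{137}{170}$)
$b{\left(H,A \right)} = A + H$
$\frac{411 + b{\left(12,-9 \right)}}{390 + h{\left(-2,1 \right)}} = \frac{411 + \left(-9 + 12\right)}{390 - \frac{137}{170}} = \frac{411 + 3}{\frac{66163}{170}} = 414 \cdot \frac{170}{66163} = \frac{70380}{66163}$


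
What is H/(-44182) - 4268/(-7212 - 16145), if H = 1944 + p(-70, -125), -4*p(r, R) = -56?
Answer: 71417885/515979487 ≈ 0.13841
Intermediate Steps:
p(r, R) = 14 (p(r, R) = -¼*(-56) = 14)
H = 1958 (H = 1944 + 14 = 1958)
H/(-44182) - 4268/(-7212 - 16145) = 1958/(-44182) - 4268/(-7212 - 16145) = 1958*(-1/44182) - 4268/(-23357) = -979/22091 - 4268*(-1/23357) = -979/22091 + 4268/23357 = 71417885/515979487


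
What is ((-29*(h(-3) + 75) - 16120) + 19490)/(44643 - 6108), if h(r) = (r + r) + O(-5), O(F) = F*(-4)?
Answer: 263/12845 ≈ 0.020475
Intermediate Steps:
O(F) = -4*F
h(r) = 20 + 2*r (h(r) = (r + r) - 4*(-5) = 2*r + 20 = 20 + 2*r)
((-29*(h(-3) + 75) - 16120) + 19490)/(44643 - 6108) = ((-29*((20 + 2*(-3)) + 75) - 16120) + 19490)/(44643 - 6108) = ((-29*((20 - 6) + 75) - 16120) + 19490)/38535 = ((-29*(14 + 75) - 16120) + 19490)*(1/38535) = ((-29*89 - 16120) + 19490)*(1/38535) = ((-2581 - 16120) + 19490)*(1/38535) = (-18701 + 19490)*(1/38535) = 789*(1/38535) = 263/12845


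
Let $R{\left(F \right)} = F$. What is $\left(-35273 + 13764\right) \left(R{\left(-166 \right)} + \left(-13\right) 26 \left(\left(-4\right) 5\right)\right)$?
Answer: $-141830346$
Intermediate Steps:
$\left(-35273 + 13764\right) \left(R{\left(-166 \right)} + \left(-13\right) 26 \left(\left(-4\right) 5\right)\right) = \left(-35273 + 13764\right) \left(-166 + \left(-13\right) 26 \left(\left(-4\right) 5\right)\right) = - 21509 \left(-166 - -6760\right) = - 21509 \left(-166 + 6760\right) = \left(-21509\right) 6594 = -141830346$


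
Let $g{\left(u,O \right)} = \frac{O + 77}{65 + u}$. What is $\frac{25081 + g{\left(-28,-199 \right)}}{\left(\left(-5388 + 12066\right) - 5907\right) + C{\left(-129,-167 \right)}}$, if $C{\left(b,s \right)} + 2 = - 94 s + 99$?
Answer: $\frac{927875}{612942} \approx 1.5138$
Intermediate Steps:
$C{\left(b,s \right)} = 97 - 94 s$ ($C{\left(b,s \right)} = -2 - \left(-99 + 94 s\right) = 97 - 94 s$)
$g{\left(u,O \right)} = \frac{77 + O}{65 + u}$
$\frac{25081 + g{\left(-28,-199 \right)}}{\left(\left(-5388 + 12066\right) - 5907\right) + C{\left(-129,-167 \right)}} = \frac{25081 + \frac{77 - 199}{65 - 28}}{\left(\left(-5388 + 12066\right) - 5907\right) + \left(97 - -15698\right)} = \frac{25081 + \frac{1}{37} \left(-122\right)}{\left(6678 - 5907\right) + \left(97 + 15698\right)} = \frac{25081 + \frac{1}{37} \left(-122\right)}{771 + 15795} = \frac{25081 - \frac{122}{37}}{16566} = \frac{927875}{37} \cdot \frac{1}{16566} = \frac{927875}{612942}$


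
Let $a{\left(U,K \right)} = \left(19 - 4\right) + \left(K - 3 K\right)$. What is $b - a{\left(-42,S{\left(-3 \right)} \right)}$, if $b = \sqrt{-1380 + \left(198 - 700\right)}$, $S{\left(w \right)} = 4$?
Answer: $-7 + i \sqrt{1882} \approx -7.0 + 43.382 i$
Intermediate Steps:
$a{\left(U,K \right)} = 15 - 2 K$
$b = i \sqrt{1882}$ ($b = \sqrt{-1380 + \left(198 - 700\right)} = \sqrt{-1380 - 502} = \sqrt{-1882} = i \sqrt{1882} \approx 43.382 i$)
$b - a{\left(-42,S{\left(-3 \right)} \right)} = i \sqrt{1882} - \left(15 - 8\right) = i \sqrt{1882} - 7 = -7 + i \sqrt{1882}$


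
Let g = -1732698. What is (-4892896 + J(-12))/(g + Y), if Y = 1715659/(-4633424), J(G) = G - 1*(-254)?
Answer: 22669740467296/8028326213611 ≈ 2.8237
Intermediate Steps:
J(G) = 254 + G (J(G) = G + 254 = 254 + G)
Y = -1715659/4633424 (Y = 1715659*(-1/4633424) = -1715659/4633424 ≈ -0.37028)
(-4892896 + J(-12))/(g + Y) = (-4892896 + (254 - 12))/(-1732698 - 1715659/4633424) = (-4892896 + 242)/(-8028326213611/4633424) = -4892654*(-4633424/8028326213611) = 22669740467296/8028326213611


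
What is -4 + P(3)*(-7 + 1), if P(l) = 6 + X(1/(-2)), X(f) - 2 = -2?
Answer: -40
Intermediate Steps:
X(f) = 0 (X(f) = 2 - 2 = 0)
P(l) = 6 (P(l) = 6 + 0 = 6)
-4 + P(3)*(-7 + 1) = -4 + 6*(-7 + 1) = -4 + 6*(-6) = -4 - 36 = -40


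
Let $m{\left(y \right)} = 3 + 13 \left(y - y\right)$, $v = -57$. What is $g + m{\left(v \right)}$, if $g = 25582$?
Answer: $25585$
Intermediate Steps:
$m{\left(y \right)} = 3$ ($m{\left(y \right)} = 3 + 13 \cdot 0 = 3 + 0 = 3$)
$g + m{\left(v \right)} = 25582 + 3 = 25585$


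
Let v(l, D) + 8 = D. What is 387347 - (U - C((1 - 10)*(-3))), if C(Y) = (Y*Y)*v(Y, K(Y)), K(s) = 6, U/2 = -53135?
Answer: 492159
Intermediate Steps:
U = -106270 (U = 2*(-53135) = -106270)
v(l, D) = -8 + D
C(Y) = -2*Y² (C(Y) = (Y*Y)*(-8 + 6) = Y²*(-2) = -2*Y²)
387347 - (U - C((1 - 10)*(-3))) = 387347 - (-106270 - (-2)*((1 - 10)*(-3))²) = 387347 - (-106270 - (-2)*(-9*(-3))²) = 387347 - (-106270 - (-2)*27²) = 387347 - (-106270 - (-2)*729) = 387347 - (-106270 - 1*(-1458)) = 387347 - (-106270 + 1458) = 387347 - 1*(-104812) = 387347 + 104812 = 492159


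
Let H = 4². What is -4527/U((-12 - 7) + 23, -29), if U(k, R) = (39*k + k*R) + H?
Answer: -4527/56 ≈ -80.839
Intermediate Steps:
H = 16
U(k, R) = 16 + 39*k + R*k (U(k, R) = (39*k + k*R) + 16 = (39*k + R*k) + 16 = 16 + 39*k + R*k)
-4527/U((-12 - 7) + 23, -29) = -4527/(16 + 39*((-12 - 7) + 23) - 29*((-12 - 7) + 23)) = -4527/(16 + 39*(-19 + 23) - 29*(-19 + 23)) = -4527/(16 + 39*4 - 29*4) = -4527/(16 + 156 - 116) = -4527/56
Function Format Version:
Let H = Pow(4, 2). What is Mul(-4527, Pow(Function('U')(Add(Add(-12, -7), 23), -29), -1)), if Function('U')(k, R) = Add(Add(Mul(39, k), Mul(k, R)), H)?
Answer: Rational(-4527, 56) ≈ -80.839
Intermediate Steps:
H = 16
Function('U')(k, R) = Add(16, Mul(39, k), Mul(R, k)) (Function('U')(k, R) = Add(Add(Mul(39, k), Mul(k, R)), 16) = Add(Add(Mul(39, k), Mul(R, k)), 16) = Add(16, Mul(39, k), Mul(R, k)))
Mul(-4527, Pow(Function('U')(Add(Add(-12, -7), 23), -29), -1)) = Mul(-4527, Pow(Add(16, Mul(39, Add(Add(-12, -7), 23)), Mul(-29, Add(Add(-12, -7), 23))), -1)) = Mul(-4527, Pow(Add(16, Mul(39, Add(-19, 23)), Mul(-29, Add(-19, 23))), -1)) = Mul(-4527, Pow(Add(16, Mul(39, 4), Mul(-29, 4)), -1)) = Mul(-4527, Pow(Add(16, 156, -116), -1)) = Mul(-4527, Pow(56, -1)) = Mul(-4527, Rational(1, 56)) = Rational(-4527, 56)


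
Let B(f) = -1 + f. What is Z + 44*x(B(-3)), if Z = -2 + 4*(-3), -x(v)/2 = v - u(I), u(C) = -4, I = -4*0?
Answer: -14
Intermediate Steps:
I = 0
x(v) = -8 - 2*v (x(v) = -2*(v - 1*(-4)) = -2*(v + 4) = -2*(4 + v) = -8 - 2*v)
Z = -14 (Z = -2 - 12 = -14)
Z + 44*x(B(-3)) = -14 + 44*(-8 - 2*(-1 - 3)) = -14 + 44*(-8 - 2*(-4)) = -14 + 44*(-8 + 8) = -14 + 44*0 = -14 + 0 = -14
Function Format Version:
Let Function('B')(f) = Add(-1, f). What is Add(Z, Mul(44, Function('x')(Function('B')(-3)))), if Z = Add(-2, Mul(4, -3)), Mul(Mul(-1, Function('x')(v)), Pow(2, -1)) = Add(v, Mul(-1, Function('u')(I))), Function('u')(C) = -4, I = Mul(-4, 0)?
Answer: -14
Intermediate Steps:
I = 0
Function('x')(v) = Add(-8, Mul(-2, v)) (Function('x')(v) = Mul(-2, Add(v, Mul(-1, -4))) = Mul(-2, Add(v, 4)) = Mul(-2, Add(4, v)) = Add(-8, Mul(-2, v)))
Z = -14 (Z = Add(-2, -12) = -14)
Add(Z, Mul(44, Function('x')(Function('B')(-3)))) = Add(-14, Mul(44, Add(-8, Mul(-2, Add(-1, -3))))) = Add(-14, Mul(44, Add(-8, Mul(-2, -4)))) = Add(-14, Mul(44, Add(-8, 8))) = Add(-14, Mul(44, 0)) = Add(-14, 0) = -14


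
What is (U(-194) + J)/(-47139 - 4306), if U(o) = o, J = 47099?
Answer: -9381/10289 ≈ -0.91175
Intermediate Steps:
(U(-194) + J)/(-47139 - 4306) = (-194 + 47099)/(-47139 - 4306) = 46905/(-51445) = 46905*(-1/51445) = -9381/10289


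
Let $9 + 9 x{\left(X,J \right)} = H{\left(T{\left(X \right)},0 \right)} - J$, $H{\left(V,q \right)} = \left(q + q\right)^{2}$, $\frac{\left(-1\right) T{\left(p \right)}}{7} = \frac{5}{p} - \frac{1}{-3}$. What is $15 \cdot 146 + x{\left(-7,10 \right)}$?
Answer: $\frac{19691}{9} \approx 2187.9$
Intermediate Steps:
$T{\left(p \right)} = - \frac{7}{3} - \frac{35}{p}$ ($T{\left(p \right)} = - 7 \left(\frac{5}{p} - \frac{1}{-3}\right) = - 7 \left(\frac{5}{p} - - \frac{1}{3}\right) = - 7 \left(\frac{5}{p} + \frac{1}{3}\right) = - 7 \left(\frac{1}{3} + \frac{5}{p}\right) = - \frac{7}{3} - \frac{35}{p}$)
$H{\left(V,q \right)} = 4 q^{2}$ ($H{\left(V,q \right)} = \left(2 q\right)^{2} = 4 q^{2}$)
$x{\left(X,J \right)} = -1 - \frac{J}{9}$ ($x{\left(X,J \right)} = -1 + \frac{4 \cdot 0^{2} - J}{9} = -1 + \frac{4 \cdot 0 - J}{9} = -1 + \frac{0 - J}{9} = -1 + \frac{\left(-1\right) J}{9} = -1 - \frac{J}{9}$)
$15 \cdot 146 + x{\left(-7,10 \right)} = 15 \cdot 146 - \frac{19}{9} = 2190 - \frac{19}{9} = \frac{19691}{9}$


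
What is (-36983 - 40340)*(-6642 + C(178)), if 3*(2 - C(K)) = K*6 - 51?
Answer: 539637217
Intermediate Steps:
C(K) = 19 - 2*K (C(K) = 2 - (K*6 - 51)/3 = 2 - (6*K - 51)/3 = 2 - (-51 + 6*K)/3 = 2 + (17 - 2*K) = 19 - 2*K)
(-36983 - 40340)*(-6642 + C(178)) = (-36983 - 40340)*(-6642 + (19 - 2*178)) = -77323*(-6642 + (19 - 356)) = -77323*(-6642 - 337) = -77323*(-6979) = 539637217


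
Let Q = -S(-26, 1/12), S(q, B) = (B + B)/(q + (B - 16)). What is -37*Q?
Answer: -74/503 ≈ -0.14712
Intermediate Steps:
S(q, B) = 2*B/(-16 + B + q) (S(q, B) = (2*B)/(q + (-16 + B)) = (2*B)/(-16 + B + q) = 2*B/(-16 + B + q))
Q = 2/503 (Q = -2/(12*(-16 + 1/12 - 26)) = -2/(12*(-503/12)) = -2*(-12)/(12*503) = -1*(-2/503) = 2/503 ≈ 0.0039761)
-37*Q = -37*2/503 = -74/503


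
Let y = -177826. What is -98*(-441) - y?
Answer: 221044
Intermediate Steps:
-98*(-441) - y = -98*(-441) - 1*(-177826) = 43218 + 177826 = 221044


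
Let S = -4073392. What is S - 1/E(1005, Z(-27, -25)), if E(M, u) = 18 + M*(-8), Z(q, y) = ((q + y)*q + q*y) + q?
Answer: -32676750623/8022 ≈ -4.0734e+6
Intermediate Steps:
Z(q, y) = q + q*y + q*(q + y) (Z(q, y) = (q*(q + y) + q*y) + q = (q*y + q*(q + y)) + q = q + q*y + q*(q + y))
E(M, u) = 18 - 8*M
S - 1/E(1005, Z(-27, -25)) = -4073392 - 1/(18 - 8*1005) = -4073392 - 1/(18 - 8040) = -4073392 - 1/(-8022) = -4073392 - 1*(-1/8022) = -4073392 + 1/8022 = -32676750623/8022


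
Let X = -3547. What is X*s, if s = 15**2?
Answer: -798075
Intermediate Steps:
s = 225
X*s = -3547*225 = -798075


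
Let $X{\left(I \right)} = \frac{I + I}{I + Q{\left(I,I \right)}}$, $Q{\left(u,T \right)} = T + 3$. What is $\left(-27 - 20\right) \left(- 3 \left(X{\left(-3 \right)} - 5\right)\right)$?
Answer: $-423$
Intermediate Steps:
$Q{\left(u,T \right)} = 3 + T$
$X{\left(I \right)} = \frac{2 I}{3 + 2 I}$ ($X{\left(I \right)} = \frac{I + I}{I + \left(3 + I\right)} = \frac{2 I}{3 + 2 I}$)
$\left(-27 - 20\right) \left(- 3 \left(X{\left(-3 \right)} - 5\right)\right) = \left(-27 - 20\right) \left(- 3 \left(2 \left(-3\right) \frac{1}{3 + 2 \left(-3\right)} - 5\right)\right) = - 47 \left(- 3 \left(2 \left(-3\right) \frac{1}{3 - 6} - 5\right)\right) = - 47 \left(- 3 \left(2 \left(-3\right) \frac{1}{-3} - 5\right)\right) = - 47 \left(- 3 \left(2 \left(-3\right) \left(- \frac{1}{3}\right) - 5\right)\right) = - 47 \left(- 3 \left(2 - 5\right)\right) = - 47 \left(\left(-3\right) \left(-3\right)\right) = \left(-47\right) 9 = -423$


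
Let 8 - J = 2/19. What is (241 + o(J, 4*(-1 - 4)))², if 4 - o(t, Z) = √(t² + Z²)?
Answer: 21835925/361 - 4900*√1669/19 ≈ 49951.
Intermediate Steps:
J = 150/19 (J = 8 - 2/19 = 150/19 ≈ 7.8947)
o(t, Z) = 4 - √(Z² + t²) (o(t, Z) = 4 - √(t² + Z²) = 4 - √(Z² + t²))
(241 + o(J, 4*(-1 - 4)))² = (241 + (4 - √((4*(-1 - 4))² + (150/19)²)))² = (241 + (4 - √((4*(-5))² + 22500/361)))² = (241 + (4 - √((-20)² + 22500/361)))² = (241 + (4 - √(400 + 22500/361)))² = (241 + (4 - √(166900/361)))² = (241 + (4 - 10*√1669/19))² = (245 - 10*√1669/19)²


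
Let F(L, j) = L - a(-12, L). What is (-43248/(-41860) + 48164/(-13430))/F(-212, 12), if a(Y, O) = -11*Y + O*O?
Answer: 3588311/63649996956 ≈ 5.6376e-5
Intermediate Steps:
a(Y, O) = O**2 - 11*Y (a(Y, O) = -11*Y + O**2 = O**2 - 11*Y)
F(L, j) = -132 + L - L**2 (F(L, j) = L - (L**2 - 11*(-12)) = L - (L**2 + 132) = L - (132 + L**2) = L + (-132 - L**2) = -132 + L - L**2)
(-43248/(-41860) + 48164/(-13430))/F(-212, 12) = (-43248/(-41860) + 48164/(-13430))/(-132 - 212 - 1*(-212)**2) = (-43248*(-1/41860) + 48164*(-1/13430))/(-132 - 212 - 1*44944) = (10812/10465 - 24082/6715)/(-132 - 212 - 44944) = -7176622/2810899/(-45288) = -7176622/2810899*(-1/45288) = 3588311/63649996956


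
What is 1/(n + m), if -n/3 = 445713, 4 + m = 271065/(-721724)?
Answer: -721724/965048465597 ≈ -7.4786e-7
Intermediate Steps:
m = -3157961/721724 (m = -4 + 271065/(-721724) = -4 + 271065*(-1/721724) = -4 - 271065/721724 = -3157961/721724 ≈ -4.3756)
n = -1337139 (n = -3*445713 = -1337139)
1/(n + m) = 1/(-1337139 - 3157961/721724) = 1/(-965048465597/721724) = -721724/965048465597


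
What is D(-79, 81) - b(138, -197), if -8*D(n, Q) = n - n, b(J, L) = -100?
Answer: 100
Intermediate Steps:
D(n, Q) = 0 (D(n, Q) = -(n - n)/8 = -⅛*0 = 0)
D(-79, 81) - b(138, -197) = 0 - 1*(-100) = 0 + 100 = 100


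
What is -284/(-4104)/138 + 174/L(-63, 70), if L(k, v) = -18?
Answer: -1368613/141588 ≈ -9.6662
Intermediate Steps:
-284/(-4104)/138 + 174/L(-63, 70) = -284/(-4104)/138 + 174/(-18) = -284*(-1/4104)*(1/138) + 174*(-1/18) = (71/1026)*(1/138) - 29/3 = 71/141588 - 29/3 = -1368613/141588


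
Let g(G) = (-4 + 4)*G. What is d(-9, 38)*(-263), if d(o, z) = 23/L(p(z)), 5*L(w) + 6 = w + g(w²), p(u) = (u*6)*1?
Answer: -30245/222 ≈ -136.24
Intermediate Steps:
g(G) = 0 (g(G) = 0*G = 0)
p(u) = 6*u (p(u) = (6*u)*1 = 6*u)
L(w) = -6/5 + w/5 (L(w) = -6/5 + (w + 0)/5 = -6/5 + w/5)
d(o, z) = 23/(-6/5 + 6*z/5) (d(o, z) = 23/(-6/5 + (6*z)/5) = 23/(-6/5 + 6*z/5))
d(-9, 38)*(-263) = (115/(6*(-1 + 38)))*(-263) = ((115/6)/37)*(-263) = ((115/6)*(1/37))*(-263) = (115/222)*(-263) = -30245/222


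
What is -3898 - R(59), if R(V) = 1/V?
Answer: -229983/59 ≈ -3898.0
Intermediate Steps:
-3898 - R(59) = -3898 - 1/59 = -229983/59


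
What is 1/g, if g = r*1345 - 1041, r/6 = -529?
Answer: -1/4270071 ≈ -2.3419e-7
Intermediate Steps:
r = -3174 (r = 6*(-529) = -3174)
g = -4270071 (g = -3174*1345 - 1041 = -4269030 - 1041 = -4270071)
1/g = 1/(-4270071) = -1/4270071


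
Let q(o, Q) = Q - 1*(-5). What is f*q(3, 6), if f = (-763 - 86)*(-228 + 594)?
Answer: -3418074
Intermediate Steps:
q(o, Q) = 5 + Q (q(o, Q) = Q + 5 = 5 + Q)
f = -310734 (f = -849*366 = -310734)
f*q(3, 6) = -310734*(5 + 6) = -310734*11 = -3418074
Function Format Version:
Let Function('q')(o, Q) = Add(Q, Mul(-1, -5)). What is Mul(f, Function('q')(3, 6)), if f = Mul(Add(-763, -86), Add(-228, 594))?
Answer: -3418074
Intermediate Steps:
Function('q')(o, Q) = Add(5, Q) (Function('q')(o, Q) = Add(Q, 5) = Add(5, Q))
f = -310734 (f = Mul(-849, 366) = -310734)
Mul(f, Function('q')(3, 6)) = Mul(-310734, Add(5, 6)) = Mul(-310734, 11) = -3418074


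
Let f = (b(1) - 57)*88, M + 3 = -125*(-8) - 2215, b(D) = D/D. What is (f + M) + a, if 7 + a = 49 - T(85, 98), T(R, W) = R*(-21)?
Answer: -4319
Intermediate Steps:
T(R, W) = -21*R
a = 1827 (a = -7 + (49 - (-21)*85) = -7 + (49 - 1*(-1785)) = -7 + (49 + 1785) = -7 + 1834 = 1827)
b(D) = 1
M = -1218 (M = -3 + (-125*(-8) - 2215) = -3 + (1000 - 2215) = -3 - 1215 = -1218)
f = -4928 (f = (1 - 57)*88 = -56*88 = -4928)
(f + M) + a = (-4928 - 1218) + 1827 = -6146 + 1827 = -4319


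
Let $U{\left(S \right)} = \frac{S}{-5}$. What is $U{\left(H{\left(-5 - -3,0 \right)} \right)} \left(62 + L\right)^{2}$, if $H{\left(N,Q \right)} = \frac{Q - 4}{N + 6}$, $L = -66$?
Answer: $\frac{16}{5} \approx 3.2$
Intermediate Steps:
$H{\left(N,Q \right)} = \frac{-4 + Q}{6 + N}$
$U{\left(S \right)} = - \frac{S}{5}$ ($U{\left(S \right)} = S \left(- \frac{1}{5}\right) = - \frac{S}{5}$)
$U{\left(H{\left(-5 - -3,0 \right)} \right)} \left(62 + L\right)^{2} = - \frac{\frac{1}{6 - 2} \left(-4 + 0\right)}{5} \left(62 - 66\right)^{2} = - \frac{\frac{1}{6 + \left(-5 + 3\right)} \left(-4\right)}{5} \left(-4\right)^{2} = - \frac{\frac{1}{6 - 2} \left(-4\right)}{5} \cdot 16 = - \frac{\frac{1}{4} \left(-4\right)}{5} \cdot 16 = \left(- \frac{1}{5}\right) \left(-1\right) 16 = \frac{1}{5} \cdot 16 = \frac{16}{5}$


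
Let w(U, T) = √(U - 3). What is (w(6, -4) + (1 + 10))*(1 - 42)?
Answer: -451 - 41*√3 ≈ -522.01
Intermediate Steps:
w(U, T) = √(-3 + U)
(w(6, -4) + (1 + 10))*(1 - 42) = (√(-3 + 6) + (1 + 10))*(1 - 42) = (√3 + 11)*(-41) = (11 + √3)*(-41) = -451 - 41*√3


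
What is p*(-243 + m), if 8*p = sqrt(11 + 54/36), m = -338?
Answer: -2905*sqrt(2)/16 ≈ -256.77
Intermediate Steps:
p = 5*sqrt(2)/16 (p = sqrt(11 + 54/36)/8 = sqrt(11 + 54*(1/36))/8 = sqrt(11 + 3/2)/8 = sqrt(25/2)/8 = (5*sqrt(2)/2)/8 = 5*sqrt(2)/16 ≈ 0.44194)
p*(-243 + m) = (5*sqrt(2)/16)*(-243 - 338) = (5*sqrt(2)/16)*(-581) = -2905*sqrt(2)/16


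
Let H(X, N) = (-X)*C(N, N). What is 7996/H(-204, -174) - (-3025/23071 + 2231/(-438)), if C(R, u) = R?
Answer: 37359560656/7472719971 ≈ 4.9995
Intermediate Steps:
H(X, N) = -N*X (H(X, N) = (-X)*N = -N*X)
7996/H(-204, -174) - (-3025/23071 + 2231/(-438)) = 7996/((-1*(-174)*(-204))) - (-3025/23071 + 2231/(-438)) = 7996/(-35496) - (-3025*1/23071 + 2231*(-1/438)) = 7996*(-1/35496) - (-3025/23071 - 2231/438) = -1999/8874 - 1*(-52796351/10105098) = -1999/8874 + 52796351/10105098 = 37359560656/7472719971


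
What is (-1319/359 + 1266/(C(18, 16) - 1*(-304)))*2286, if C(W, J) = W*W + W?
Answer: -454433940/115957 ≈ -3919.0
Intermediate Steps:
C(W, J) = W + W**2 (C(W, J) = W**2 + W = W + W**2)
(-1319/359 + 1266/(C(18, 16) - 1*(-304)))*2286 = (-1319/359 + 1266/(18*(1 + 18) - 1*(-304)))*2286 = (-1319*1/359 + 1266/(18*19 + 304))*2286 = (-1319/359 + 1266/(342 + 304))*2286 = (-1319/359 + 1266/646)*2286 = (-1319/359 + 1266*(1/646))*2286 = (-1319/359 + 633/323)*2286 = -198790/115957*2286 = -454433940/115957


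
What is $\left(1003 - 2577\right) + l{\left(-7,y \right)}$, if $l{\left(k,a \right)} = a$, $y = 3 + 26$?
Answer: $-1545$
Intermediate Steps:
$y = 29$
$\left(1003 - 2577\right) + l{\left(-7,y \right)} = \left(1003 - 2577\right) + 29 = -1574 + 29 = -1545$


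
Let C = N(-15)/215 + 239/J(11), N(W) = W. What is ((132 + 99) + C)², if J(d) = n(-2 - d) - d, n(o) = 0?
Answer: 9791696209/223729 ≈ 43766.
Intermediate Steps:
J(d) = -d (J(d) = 0 - d = -d)
C = -10310/473 (C = -15/215 + 239/((-1*11)) = -15*1/215 + 239/(-11) = -3/43 + 239*(-1/11) = -3/43 - 239/11 = -10310/473 ≈ -21.797)
((132 + 99) + C)² = ((132 + 99) - 10310/473)² = (231 - 10310/473)² = (98953/473)² = 9791696209/223729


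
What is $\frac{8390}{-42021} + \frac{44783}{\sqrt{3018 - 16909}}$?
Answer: $- \frac{8390}{42021} - \frac{44783 i \sqrt{13891}}{13891} \approx -0.19966 - 379.97 i$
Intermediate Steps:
$\frac{8390}{-42021} + \frac{44783}{\sqrt{3018 - 16909}} = 8390 \left(- \frac{1}{42021}\right) + \frac{44783}{\sqrt{-13891}} = - \frac{8390}{42021} + \frac{44783}{i \sqrt{13891}} = - \frac{8390}{42021} + 44783 \left(- \frac{i \sqrt{13891}}{13891}\right) = - \frac{8390}{42021} - \frac{44783 i \sqrt{13891}}{13891}$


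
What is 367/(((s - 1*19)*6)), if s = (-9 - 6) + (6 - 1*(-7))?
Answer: -367/126 ≈ -2.9127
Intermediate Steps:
s = -2 (s = -15 + (6 + 7) = -15 + 13 = -2)
367/(((s - 1*19)*6)) = 367/(((-2 - 1*19)*6)) = 367/(((-2 - 19)*6)) = 367/((-21*6)) = 367/(-126) = 367*(-1/126) = -367/126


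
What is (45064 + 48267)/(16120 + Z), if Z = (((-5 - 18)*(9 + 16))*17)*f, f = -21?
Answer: 93331/221395 ≈ 0.42156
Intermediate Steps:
Z = 205275 (Z = (((-5 - 18)*(9 + 16))*17)*(-21) = (-23*25*17)*(-21) = -575*17*(-21) = -9775*(-21) = 205275)
(45064 + 48267)/(16120 + Z) = (45064 + 48267)/(16120 + 205275) = 93331/221395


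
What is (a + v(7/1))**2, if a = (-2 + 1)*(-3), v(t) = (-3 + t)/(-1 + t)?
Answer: 121/9 ≈ 13.444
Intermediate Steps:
v(t) = (-3 + t)/(-1 + t)
a = 3 (a = -1*(-3) = 3)
(a + v(7/1))**2 = (3 + (-3 + 7/1)/(-1 + 7/1))**2 = (3 + (-3 + 7*1)/(-1 + 7*1))**2 = (3 + (-3 + 7)/(-1 + 7))**2 = (3 + 4/6)**2 = (3 + (1/6)*4)**2 = (3 + 2/3)**2 = (11/3)**2 = 121/9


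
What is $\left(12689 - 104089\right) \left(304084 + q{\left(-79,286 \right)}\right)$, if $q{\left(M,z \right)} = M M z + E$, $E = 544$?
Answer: $-190985235600$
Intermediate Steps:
$q{\left(M,z \right)} = 544 + z M^{2}$ ($q{\left(M,z \right)} = M M z + 544 = M^{2} z + 544 = z M^{2} + 544 = 544 + z M^{2}$)
$\left(12689 - 104089\right) \left(304084 + q{\left(-79,286 \right)}\right) = \left(12689 - 104089\right) \left(304084 + \left(544 + 286 \left(-79\right)^{2}\right)\right) = - 91400 \left(304084 + \left(544 + 286 \cdot 6241\right)\right) = - 91400 \left(304084 + \left(544 + 1784926\right)\right) = - 91400 \left(304084 + 1785470\right) = \left(-91400\right) 2089554 = -190985235600$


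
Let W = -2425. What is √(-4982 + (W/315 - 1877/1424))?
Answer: 5*I*√11158031549/7476 ≈ 70.647*I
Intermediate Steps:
√(-4982 + (W/315 - 1877/1424)) = √(-4982 + (-2425/315 - 1877/1424)) = √(-4982 + (-2425*1/315 - 1877*1/1424)) = √(-4982 + (-485/63 - 1877/1424)) = √(-4982 - 808891/89712) = √(-447754075/89712) = 5*I*√11158031549/7476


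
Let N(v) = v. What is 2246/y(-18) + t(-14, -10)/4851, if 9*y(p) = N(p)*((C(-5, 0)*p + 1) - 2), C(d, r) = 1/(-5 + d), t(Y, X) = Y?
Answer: -3891203/2772 ≈ -1403.8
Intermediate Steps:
y(p) = p*(-1 - p/10)/9 (y(p) = (p*((p/(-5 - 5) + 1) - 2))/9 = (p*((p/(-10) + 1) - 2))/9 = (p*((-p/10 + 1) - 2))/9 = (p*((1 - p/10) - 2))/9 = (p*(-1 - p/10))/9 = p*(-1 - p/10)/9)
2246/y(-18) + t(-14, -10)/4851 = 2246/((-1/90*(-18)*(10 - 18))) - 14/4851 = 2246/((-1/90*(-18)*(-8))) - 14*1/4851 = 2246/(-8/5) - 2/693 = 2246*(-5/8) - 2/693 = -5615/4 - 2/693 = -3891203/2772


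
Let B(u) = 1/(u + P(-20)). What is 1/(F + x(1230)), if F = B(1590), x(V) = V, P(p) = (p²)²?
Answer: 161590/198755701 ≈ 0.00081301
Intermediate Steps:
P(p) = p⁴
B(u) = 1/(160000 + u) (B(u) = 1/(u + (-20)⁴) = 1/(u + 160000) = 1/(160000 + u))
F = 1/161590 (F = 1/(160000 + 1590) = 1/161590 ≈ 6.1885e-6)
1/(F + x(1230)) = 1/(1/161590 + 1230) = 1/(198755701/161590) = 161590/198755701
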